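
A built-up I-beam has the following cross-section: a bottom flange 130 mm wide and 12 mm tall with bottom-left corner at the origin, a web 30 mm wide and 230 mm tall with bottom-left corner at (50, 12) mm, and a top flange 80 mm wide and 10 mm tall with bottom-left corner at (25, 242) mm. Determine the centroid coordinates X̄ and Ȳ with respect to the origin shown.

X̄ = 65.00 mm, Ȳ = 116.98 mm

bottom flange: A = 130 × 12 = 1560.00, centroid at (65.00, 6.00).
web: A = 30 × 230 = 6900.00, centroid at (65.00, 127.00).
top flange: A = 80 × 10 = 800.00, centroid at (65.00, 247.00).
ΣA = 9260.00 mm²
ΣAX̄ = (1560.00)(65.00) + (6900.00)(65.00) + (800.00)(65.00) = 601900.00 mm³
ΣAȲ = (1560.00)(6.00) + (6900.00)(127.00) + (800.00)(247.00) = 1083260.00 mm³
X̄ = 601900.00 / 9260.00 = 65.00 mm
Ȳ = 1083260.00 / 9260.00 = 116.98 mm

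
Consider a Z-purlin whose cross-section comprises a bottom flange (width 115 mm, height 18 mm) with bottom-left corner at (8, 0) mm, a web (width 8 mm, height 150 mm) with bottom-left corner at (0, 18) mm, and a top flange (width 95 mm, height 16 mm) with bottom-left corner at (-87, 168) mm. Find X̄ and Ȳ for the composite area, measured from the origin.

X̄ = 16.77 mm, Ȳ = 83.04 mm

bottom flange: A = 115 × 18 = 2070.00, centroid at (65.50, 9.00).
web: A = 8 × 150 = 1200.00, centroid at (4.00, 93.00).
top flange: A = 95 × 16 = 1520.00, centroid at (-39.50, 176.00).
ΣA = 4790.00 mm²
ΣAX̄ = (2070.00)(65.50) + (1200.00)(4.00) + (1520.00)(-39.50) = 80345.00 mm³
ΣAȲ = (2070.00)(9.00) + (1200.00)(93.00) + (1520.00)(176.00) = 397750.00 mm³
X̄ = 80345.00 / 4790.00 = 16.77 mm
Ȳ = 397750.00 / 4790.00 = 83.04 mm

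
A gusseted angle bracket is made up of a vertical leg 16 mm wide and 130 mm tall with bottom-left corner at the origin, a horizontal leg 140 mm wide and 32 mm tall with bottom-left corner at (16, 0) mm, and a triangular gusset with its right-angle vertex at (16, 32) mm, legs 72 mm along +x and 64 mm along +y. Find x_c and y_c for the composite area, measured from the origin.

vertical leg: A = 16 × 130 = 2080.00, centroid at (8.00, 65.00).
horizontal leg: A = 140 × 32 = 4480.00, centroid at (86.00, 16.00).
gusset: A = ½·72·64 = 2304.00, centroid at (40.00, 53.33).
ΣA = 8864.00 mm²
ΣAx_c = (2080.00)(8.00) + (4480.00)(86.00) + (2304.00)(40.00) = 494080.00 mm³
ΣAy_c = (2080.00)(65.00) + (4480.00)(16.00) + (2304.00)(53.33) = 329760.00 mm³
x_c = 494080.00 / 8864.00 = 55.74 mm
y_c = 329760.00 / 8864.00 = 37.20 mm

x_c = 55.74 mm, y_c = 37.20 mm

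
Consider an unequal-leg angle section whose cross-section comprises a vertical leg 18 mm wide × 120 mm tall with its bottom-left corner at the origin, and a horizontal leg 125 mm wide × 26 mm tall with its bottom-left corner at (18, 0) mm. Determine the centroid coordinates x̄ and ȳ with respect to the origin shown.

Part | A | x̄ᵢ | ȳᵢ | A·x̄ᵢ | A·ȳᵢ
vertical leg | 2160.00 | 9.00 | 60.00 | 19440.00 | 129600.00
horizontal leg | 3250.00 | 80.50 | 13.00 | 261625.00 | 42250.00
Σ | 5410.00 |  |  | 281065.00 | 171850.00
x̄ = 281065.00 / 5410.00 = 51.95 mm
ȳ = 171850.00 / 5410.00 = 31.77 mm

x̄ = 51.95 mm, ȳ = 31.77 mm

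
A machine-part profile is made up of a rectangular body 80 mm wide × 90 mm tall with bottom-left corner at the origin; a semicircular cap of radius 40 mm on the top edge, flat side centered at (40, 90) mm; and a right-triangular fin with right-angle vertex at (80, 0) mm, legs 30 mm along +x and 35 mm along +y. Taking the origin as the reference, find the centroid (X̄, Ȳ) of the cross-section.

Part | A | x̄ᵢ | ȳᵢ | A·x̄ᵢ | A·ȳᵢ
rectangular body | 7200.00 | 40.00 | 45.00 | 288000.00 | 324000.00
semicircular top | 2513.27 | 40.00 | 106.98 | 100530.96 | 268861.34
triangular fin | 525.00 | 90.00 | 11.67 | 47250.00 | 6125.00
Σ | 10238.27 |  |  | 435780.96 | 598986.34
X̄ = 435780.96 / 10238.27 = 42.56 mm
Ȳ = 598986.34 / 10238.27 = 58.50 mm

X̄ = 42.56 mm, Ȳ = 58.50 mm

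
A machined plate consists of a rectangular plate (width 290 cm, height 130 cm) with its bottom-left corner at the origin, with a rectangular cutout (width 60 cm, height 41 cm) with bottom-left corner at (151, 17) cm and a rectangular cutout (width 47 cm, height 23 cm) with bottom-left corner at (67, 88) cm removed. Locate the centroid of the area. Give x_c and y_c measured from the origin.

x_c = 144.13 cm, y_c = 65.89 cm

plate: A = 290 × 130 = 37700.00, centroid at (145.00, 65.00).
hole 1: A = −(60 × 41) = -2460.00, centroid at (181.00, 37.50).
hole 2: A = −(47 × 23) = -1081.00, centroid at (90.50, 99.50).
ΣA = 34159.00 cm²
ΣAx_c = (37700.00)(145.00) + (-2460.00)(181.00) + (-1081.00)(90.50) = 4923409.50 cm³
ΣAy_c = (37700.00)(65.00) + (-2460.00)(37.50) + (-1081.00)(99.50) = 2250690.50 cm³
x_c = 4923409.50 / 34159.00 = 144.13 cm
y_c = 2250690.50 / 34159.00 = 65.89 cm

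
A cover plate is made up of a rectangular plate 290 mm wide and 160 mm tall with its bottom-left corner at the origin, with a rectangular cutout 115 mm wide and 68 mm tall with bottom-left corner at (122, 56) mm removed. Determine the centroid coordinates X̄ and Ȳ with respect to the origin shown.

X̄ = 138.01 mm, Ȳ = 77.97 mm

Part | A | x̄ᵢ | ȳᵢ | A·x̄ᵢ | A·ȳᵢ
plate | 46400.00 | 145.00 | 80.00 | 6728000.00 | 3712000.00
hole | -7820.00 | 179.50 | 90.00 | -1403690.00 | -703800.00
Σ | 38580.00 |  |  | 5324310.00 | 3008200.00
X̄ = 5324310.00 / 38580.00 = 138.01 mm
Ȳ = 3008200.00 / 38580.00 = 77.97 mm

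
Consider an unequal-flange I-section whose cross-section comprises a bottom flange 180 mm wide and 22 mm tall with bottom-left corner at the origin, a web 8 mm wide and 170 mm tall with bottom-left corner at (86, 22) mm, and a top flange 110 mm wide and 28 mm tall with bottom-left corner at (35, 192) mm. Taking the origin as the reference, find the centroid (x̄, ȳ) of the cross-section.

bottom flange: A = 180 × 22 = 3960.00, centroid at (90.00, 11.00).
web: A = 8 × 170 = 1360.00, centroid at (90.00, 107.00).
top flange: A = 110 × 28 = 3080.00, centroid at (90.00, 206.00).
ΣA = 8400.00 mm², ΣAx̄ = 756000.00 mm³, ΣAȳ = 823560.00 mm³.
x̄ = 756000.00/8400.00 = 90.00 mm; ȳ = 823560.00/8400.00 = 98.04 mm.

x̄ = 90.00 mm, ȳ = 98.04 mm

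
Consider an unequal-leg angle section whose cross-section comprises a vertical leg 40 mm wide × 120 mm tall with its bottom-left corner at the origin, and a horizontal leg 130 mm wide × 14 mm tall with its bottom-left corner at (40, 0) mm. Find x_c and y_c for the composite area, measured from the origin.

vertical leg: A = 40 × 120 = 4800.00, centroid at (20.00, 60.00).
horizontal leg: A = 130 × 14 = 1820.00, centroid at (105.00, 7.00).
ΣA = 6620.00 mm²
ΣAx_c = (4800.00)(20.00) + (1820.00)(105.00) = 287100.00 mm³
ΣAy_c = (4800.00)(60.00) + (1820.00)(7.00) = 300740.00 mm³
x_c = 287100.00 / 6620.00 = 43.37 mm
y_c = 300740.00 / 6620.00 = 45.43 mm

x_c = 43.37 mm, y_c = 45.43 mm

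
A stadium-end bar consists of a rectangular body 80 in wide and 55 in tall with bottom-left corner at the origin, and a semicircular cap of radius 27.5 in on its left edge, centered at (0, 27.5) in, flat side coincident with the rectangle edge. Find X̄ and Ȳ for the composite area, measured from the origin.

X̄ = 29.02 in, Ȳ = 27.50 in

Part | A | x̄ᵢ | ȳᵢ | A·x̄ᵢ | A·ȳᵢ
rectangular body | 4400.00 | 40.00 | 27.50 | 176000.00 | 121000.00
semicircular end | 1187.91 | -11.67 | 27.50 | -13864.58 | 32667.65
Σ | 5587.91 |  |  | 162135.42 | 153667.65
X̄ = 162135.42 / 5587.91 = 29.02 in
Ȳ = 153667.65 / 5587.91 = 27.50 in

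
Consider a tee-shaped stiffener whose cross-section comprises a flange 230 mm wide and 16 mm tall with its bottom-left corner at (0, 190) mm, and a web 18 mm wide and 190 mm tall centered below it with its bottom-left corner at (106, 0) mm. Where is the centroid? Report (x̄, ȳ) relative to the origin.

web: A = 18 × 190 = 3420.00, centroid at (115.00, 95.00).
flange: A = 230 × 16 = 3680.00, centroid at (115.00, 198.00).
ΣA = 7100.00 mm²
ΣAx̄ = (3420.00)(115.00) + (3680.00)(115.00) = 816500.00 mm³
ΣAȳ = (3420.00)(95.00) + (3680.00)(198.00) = 1053540.00 mm³
x̄ = 816500.00 / 7100.00 = 115.00 mm
ȳ = 1053540.00 / 7100.00 = 148.39 mm

x̄ = 115.00 mm, ȳ = 148.39 mm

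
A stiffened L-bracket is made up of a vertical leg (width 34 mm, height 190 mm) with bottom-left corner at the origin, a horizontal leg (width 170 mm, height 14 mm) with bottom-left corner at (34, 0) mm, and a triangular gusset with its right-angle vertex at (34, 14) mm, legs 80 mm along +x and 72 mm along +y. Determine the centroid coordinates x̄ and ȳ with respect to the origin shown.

x̄ = 48.44 mm, ȳ = 63.12 mm

vertical leg: A = 34 × 190 = 6460.00, centroid at (17.00, 95.00).
horizontal leg: A = 170 × 14 = 2380.00, centroid at (119.00, 7.00).
gusset: A = ½·80·72 = 2880.00, centroid at (60.67, 38.00).
ΣA = 11720.00 mm², ΣAx̄ = 567760.00 mm³, ΣAȳ = 739800.00 mm³.
x̄ = 567760.00/11720.00 = 48.44 mm; ȳ = 739800.00/11720.00 = 63.12 mm.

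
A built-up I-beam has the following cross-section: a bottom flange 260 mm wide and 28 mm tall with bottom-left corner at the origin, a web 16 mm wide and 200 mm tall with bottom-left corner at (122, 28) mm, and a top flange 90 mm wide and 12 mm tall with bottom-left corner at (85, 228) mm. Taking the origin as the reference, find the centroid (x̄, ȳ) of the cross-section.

x̄ = 130.00 mm, ȳ = 66.11 mm

bottom flange: A = 260 × 28 = 7280.00, centroid at (130.00, 14.00).
web: A = 16 × 200 = 3200.00, centroid at (130.00, 128.00).
top flange: A = 90 × 12 = 1080.00, centroid at (130.00, 234.00).
ΣA = 11560.00 mm²
ΣAx̄ = (7280.00)(130.00) + (3200.00)(130.00) + (1080.00)(130.00) = 1502800.00 mm³
ΣAȳ = (7280.00)(14.00) + (3200.00)(128.00) + (1080.00)(234.00) = 764240.00 mm³
x̄ = 1502800.00 / 11560.00 = 130.00 mm
ȳ = 764240.00 / 11560.00 = 66.11 mm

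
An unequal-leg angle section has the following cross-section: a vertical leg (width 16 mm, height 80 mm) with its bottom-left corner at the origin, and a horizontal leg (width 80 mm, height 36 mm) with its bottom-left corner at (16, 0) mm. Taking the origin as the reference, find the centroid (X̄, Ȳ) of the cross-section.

vertical leg: A = 16 × 80 = 1280.00, centroid at (8.00, 40.00).
horizontal leg: A = 80 × 36 = 2880.00, centroid at (56.00, 18.00).
ΣA = 4160.00 mm², ΣAX̄ = 171520.00 mm³, ΣAȲ = 103040.00 mm³.
X̄ = 171520.00/4160.00 = 41.23 mm; Ȳ = 103040.00/4160.00 = 24.77 mm.

X̄ = 41.23 mm, Ȳ = 24.77 mm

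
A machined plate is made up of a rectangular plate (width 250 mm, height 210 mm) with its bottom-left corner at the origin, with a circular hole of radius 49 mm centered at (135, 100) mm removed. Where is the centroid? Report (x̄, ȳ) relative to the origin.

Part | A | x̄ᵢ | ȳᵢ | A·x̄ᵢ | A·ȳᵢ
plate | 52500.00 | 125.00 | 105.00 | 6562500.00 | 5512500.00
hole | -7542.96 | 135.00 | 100.00 | -1018300.13 | -754296.40
Σ | 44957.04 |  |  | 5544199.87 | 4758203.60
x̄ = 5544199.87 / 44957.04 = 123.32 mm
ȳ = 4758203.60 / 44957.04 = 105.84 mm

x̄ = 123.32 mm, ȳ = 105.84 mm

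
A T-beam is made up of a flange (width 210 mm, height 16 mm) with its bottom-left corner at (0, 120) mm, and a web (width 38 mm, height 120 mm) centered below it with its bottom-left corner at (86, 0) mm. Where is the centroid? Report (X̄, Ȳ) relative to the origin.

X̄ = 105.00 mm, Ȳ = 88.85 mm

web: A = 38 × 120 = 4560.00, centroid at (105.00, 60.00).
flange: A = 210 × 16 = 3360.00, centroid at (105.00, 128.00).
ΣA = 7920.00 mm², ΣAX̄ = 831600.00 mm³, ΣAȲ = 703680.00 mm³.
X̄ = 831600.00/7920.00 = 105.00 mm; Ȳ = 703680.00/7920.00 = 88.85 mm.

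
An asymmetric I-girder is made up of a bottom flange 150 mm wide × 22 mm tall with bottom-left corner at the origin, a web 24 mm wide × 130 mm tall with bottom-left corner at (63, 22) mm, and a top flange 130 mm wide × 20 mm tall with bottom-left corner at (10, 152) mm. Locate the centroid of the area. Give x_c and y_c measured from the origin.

x_c = 75.00 mm, y_c = 80.81 mm

Part | A | x̄ᵢ | ȳᵢ | A·x̄ᵢ | A·ȳᵢ
bottom flange | 3300.00 | 75.00 | 11.00 | 247500.00 | 36300.00
web | 3120.00 | 75.00 | 87.00 | 234000.00 | 271440.00
top flange | 2600.00 | 75.00 | 162.00 | 195000.00 | 421200.00
Σ | 9020.00 |  |  | 676500.00 | 728940.00
x_c = 676500.00 / 9020.00 = 75.00 mm
y_c = 728940.00 / 9020.00 = 80.81 mm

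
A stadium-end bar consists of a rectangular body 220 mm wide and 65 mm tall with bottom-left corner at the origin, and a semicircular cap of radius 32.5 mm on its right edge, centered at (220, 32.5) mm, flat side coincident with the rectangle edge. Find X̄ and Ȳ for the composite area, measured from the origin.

X̄ = 122.87 mm, Ȳ = 32.50 mm

rectangular body: A = 220 × 65 = 14300.00, centroid at (110.00, 32.50).
semicircular end: A = ½π·32.5² = 1659.15, centroid at (233.79, 32.50).
ΣA = 15959.15 mm²
ΣAX̄ = (14300.00)(110.00) + (1659.15)(233.79) = 1960899.21 mm³
ΣAȲ = (14300.00)(32.50) + (1659.15)(32.50) = 518672.49 mm³
X̄ = 1960899.21 / 15959.15 = 122.87 mm
Ȳ = 518672.49 / 15959.15 = 32.50 mm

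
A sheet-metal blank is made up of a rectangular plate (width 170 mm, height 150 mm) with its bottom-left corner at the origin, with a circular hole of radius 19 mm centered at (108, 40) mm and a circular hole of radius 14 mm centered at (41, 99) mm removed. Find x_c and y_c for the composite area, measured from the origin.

plate: A = 170 × 150 = 25500.00, centroid at (85.00, 75.00).
hole 1: A = −π·19² = -1134.11, centroid at (108.00, 40.00).
hole 2: A = −π·14² = -615.75, centroid at (41.00, 99.00).
ΣA = 23750.13 mm², ΣAx_c = 2019769.75 mm³, ΣAy_c = 1806175.94 mm³.
x_c = 2019769.75/23750.13 = 85.04 mm; y_c = 1806175.94/23750.13 = 76.05 mm.

x_c = 85.04 mm, y_c = 76.05 mm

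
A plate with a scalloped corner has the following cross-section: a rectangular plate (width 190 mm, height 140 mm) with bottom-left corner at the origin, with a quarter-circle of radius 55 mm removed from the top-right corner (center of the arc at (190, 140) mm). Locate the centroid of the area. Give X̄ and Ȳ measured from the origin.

X̄ = 87.97 mm, Ȳ = 65.42 mm

plate: A = 190 × 140 = 26600.00, centroid at (95.00, 70.00).
removed quarter-circle: A = −¼π·55² = -2375.83, centroid at (166.66, 116.66).
ΣA = 24224.17 mm², ΣAX̄ = 2131050.74 mm³, ΣAȲ = 1584842.21 mm³.
X̄ = 2131050.74/24224.17 = 87.97 mm; Ȳ = 1584842.21/24224.17 = 65.42 mm.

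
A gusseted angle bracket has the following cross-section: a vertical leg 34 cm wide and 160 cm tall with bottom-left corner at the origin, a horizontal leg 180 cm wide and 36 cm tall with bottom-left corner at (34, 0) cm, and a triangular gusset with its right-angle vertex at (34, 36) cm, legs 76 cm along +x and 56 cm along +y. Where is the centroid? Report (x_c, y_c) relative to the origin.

vertical leg: A = 34 × 160 = 5440.00, centroid at (17.00, 80.00).
horizontal leg: A = 180 × 36 = 6480.00, centroid at (124.00, 18.00).
gusset: A = ½·76·56 = 2128.00, centroid at (59.33, 54.67).
ΣA = 14048.00 cm²
ΣAx_c = (5440.00)(17.00) + (6480.00)(124.00) + (2128.00)(59.33) = 1022261.33 cm³
ΣAy_c = (5440.00)(80.00) + (6480.00)(18.00) + (2128.00)(54.67) = 668170.67 cm³
x_c = 1022261.33 / 14048.00 = 72.77 cm
y_c = 668170.67 / 14048.00 = 47.56 cm

x_c = 72.77 cm, y_c = 47.56 cm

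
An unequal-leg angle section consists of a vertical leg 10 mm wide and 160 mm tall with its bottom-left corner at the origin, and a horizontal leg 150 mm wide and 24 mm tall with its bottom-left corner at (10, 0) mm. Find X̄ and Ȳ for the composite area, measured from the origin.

X̄ = 60.38 mm, Ȳ = 32.92 mm

vertical leg: A = 10 × 160 = 1600.00, centroid at (5.00, 80.00).
horizontal leg: A = 150 × 24 = 3600.00, centroid at (85.00, 12.00).
ΣA = 5200.00 mm²
ΣAX̄ = (1600.00)(5.00) + (3600.00)(85.00) = 314000.00 mm³
ΣAȲ = (1600.00)(80.00) + (3600.00)(12.00) = 171200.00 mm³
X̄ = 314000.00 / 5200.00 = 60.38 mm
Ȳ = 171200.00 / 5200.00 = 32.92 mm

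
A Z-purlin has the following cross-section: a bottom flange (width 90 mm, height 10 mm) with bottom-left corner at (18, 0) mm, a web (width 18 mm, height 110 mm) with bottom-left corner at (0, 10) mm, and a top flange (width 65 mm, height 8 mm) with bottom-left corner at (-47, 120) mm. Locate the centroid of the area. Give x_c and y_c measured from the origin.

x_c = 19.70 mm, y_c = 58.14 mm

Part | A | x̄ᵢ | ȳᵢ | A·x̄ᵢ | A·ȳᵢ
bottom flange | 900.00 | 63.00 | 5.00 | 56700.00 | 4500.00
web | 1980.00 | 9.00 | 65.00 | 17820.00 | 128700.00
top flange | 520.00 | -14.50 | 124.00 | -7540.00 | 64480.00
Σ | 3400.00 |  |  | 66980.00 | 197680.00
x_c = 66980.00 / 3400.00 = 19.70 mm
y_c = 197680.00 / 3400.00 = 58.14 mm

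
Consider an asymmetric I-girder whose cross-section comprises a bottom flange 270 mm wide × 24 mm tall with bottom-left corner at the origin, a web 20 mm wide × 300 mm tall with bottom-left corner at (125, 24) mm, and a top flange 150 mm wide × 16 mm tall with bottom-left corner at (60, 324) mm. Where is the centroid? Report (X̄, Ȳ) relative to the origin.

bottom flange: A = 270 × 24 = 6480.00, centroid at (135.00, 12.00).
web: A = 20 × 300 = 6000.00, centroid at (135.00, 174.00).
top flange: A = 150 × 16 = 2400.00, centroid at (135.00, 332.00).
ΣA = 14880.00 mm², ΣAX̄ = 2008800.00 mm³, ΣAȲ = 1918560.00 mm³.
X̄ = 2008800.00/14880.00 = 135.00 mm; Ȳ = 1918560.00/14880.00 = 128.94 mm.

X̄ = 135.00 mm, Ȳ = 128.94 mm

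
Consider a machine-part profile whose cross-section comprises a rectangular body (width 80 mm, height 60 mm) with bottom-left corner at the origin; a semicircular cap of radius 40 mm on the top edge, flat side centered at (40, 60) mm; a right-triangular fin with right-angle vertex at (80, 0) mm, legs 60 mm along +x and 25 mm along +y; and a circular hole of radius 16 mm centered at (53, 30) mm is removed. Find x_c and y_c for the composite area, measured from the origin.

rectangular body: A = 80 × 60 = 4800.00, centroid at (40.00, 30.00).
semicircular top: A = ½π·40² = 2513.27, centroid at (40.00, 76.98).
triangular fin: A = ½·60·25 = 750.00, centroid at (100.00, 8.33).
hole: A = −π·16² = -804.25, centroid at (53.00, 30.00).
ΣA = 7259.03 mm²
ΣAx_c = (4800.00)(40.00) + (2513.27)(40.00) + (750.00)(100.00) + (-804.25)(53.00) = 324905.84 mm³
ΣAy_c = (4800.00)(30.00) + (2513.27)(76.98) + (750.00)(8.33) + (-804.25)(30.00) = 319585.68 mm³
x_c = 324905.84 / 7259.03 = 44.76 mm
y_c = 319585.68 / 7259.03 = 44.03 mm

x_c = 44.76 mm, y_c = 44.03 mm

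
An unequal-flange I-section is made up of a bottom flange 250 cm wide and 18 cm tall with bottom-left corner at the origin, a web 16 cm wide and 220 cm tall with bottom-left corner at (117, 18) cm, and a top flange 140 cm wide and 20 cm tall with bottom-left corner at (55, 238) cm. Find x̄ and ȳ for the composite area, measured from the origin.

bottom flange: A = 250 × 18 = 4500.00, centroid at (125.00, 9.00).
web: A = 16 × 220 = 3520.00, centroid at (125.00, 128.00).
top flange: A = 140 × 20 = 2800.00, centroid at (125.00, 248.00).
ΣA = 10820.00 cm²
ΣAx̄ = (4500.00)(125.00) + (3520.00)(125.00) + (2800.00)(125.00) = 1352500.00 cm³
ΣAȳ = (4500.00)(9.00) + (3520.00)(128.00) + (2800.00)(248.00) = 1185460.00 cm³
x̄ = 1352500.00 / 10820.00 = 125.00 cm
ȳ = 1185460.00 / 10820.00 = 109.56 cm

x̄ = 125.00 cm, ȳ = 109.56 cm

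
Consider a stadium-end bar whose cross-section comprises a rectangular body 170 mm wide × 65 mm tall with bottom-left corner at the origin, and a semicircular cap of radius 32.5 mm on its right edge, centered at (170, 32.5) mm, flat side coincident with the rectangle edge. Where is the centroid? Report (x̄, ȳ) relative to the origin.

rectangular body: A = 170 × 65 = 11050.00, centroid at (85.00, 32.50).
semicircular end: A = ½π·32.5² = 1659.15, centroid at (183.79, 32.50).
ΣA = 12709.15 mm²
ΣAx̄ = (11050.00)(85.00) + (1659.15)(183.79) = 1244191.53 mm³
ΣAȳ = (11050.00)(32.50) + (1659.15)(32.50) = 413047.49 mm³
x̄ = 1244191.53 / 12709.15 = 97.90 mm
ȳ = 413047.49 / 12709.15 = 32.50 mm

x̄ = 97.90 mm, ȳ = 32.50 mm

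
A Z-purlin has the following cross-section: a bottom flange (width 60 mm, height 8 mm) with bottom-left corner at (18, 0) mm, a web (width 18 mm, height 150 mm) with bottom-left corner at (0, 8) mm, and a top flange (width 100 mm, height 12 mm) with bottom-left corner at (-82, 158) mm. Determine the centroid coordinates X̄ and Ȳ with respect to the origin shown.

bottom flange: A = 60 × 8 = 480.00, centroid at (48.00, 4.00).
web: A = 18 × 150 = 2700.00, centroid at (9.00, 83.00).
top flange: A = 100 × 12 = 1200.00, centroid at (-32.00, 164.00).
ΣA = 4380.00 mm²
ΣAX̄ = (480.00)(48.00) + (2700.00)(9.00) + (1200.00)(-32.00) = 8940.00 mm³
ΣAȲ = (480.00)(4.00) + (2700.00)(83.00) + (1200.00)(164.00) = 422820.00 mm³
X̄ = 8940.00 / 4380.00 = 2.04 mm
Ȳ = 422820.00 / 4380.00 = 96.53 mm

X̄ = 2.04 mm, Ȳ = 96.53 mm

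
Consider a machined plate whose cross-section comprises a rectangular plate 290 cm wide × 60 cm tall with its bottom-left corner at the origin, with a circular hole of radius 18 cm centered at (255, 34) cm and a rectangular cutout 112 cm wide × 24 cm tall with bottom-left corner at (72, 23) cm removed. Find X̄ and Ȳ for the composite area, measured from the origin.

X̄ = 140.16 cm, Ȳ = 28.72 cm

plate: A = 290 × 60 = 17400.00, centroid at (145.00, 30.00).
hole 1: A = −π·18² = -1017.88, centroid at (255.00, 34.00).
hole 2: A = −(112 × 24) = -2688.00, centroid at (128.00, 35.00).
ΣA = 13694.12 cm², ΣAX̄ = 1919377.61 cm³, ΣAȲ = 393312.22 cm³.
X̄ = 1919377.61/13694.12 = 140.16 cm; Ȳ = 393312.22/13694.12 = 28.72 cm.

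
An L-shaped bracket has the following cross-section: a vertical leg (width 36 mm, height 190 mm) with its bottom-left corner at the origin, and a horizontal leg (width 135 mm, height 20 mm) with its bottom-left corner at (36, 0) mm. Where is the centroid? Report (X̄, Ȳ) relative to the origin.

X̄ = 42.20 mm, Ȳ = 70.94 mm

vertical leg: A = 36 × 190 = 6840.00, centroid at (18.00, 95.00).
horizontal leg: A = 135 × 20 = 2700.00, centroid at (103.50, 10.00).
ΣA = 9540.00 mm², ΣAX̄ = 402570.00 mm³, ΣAȲ = 676800.00 mm³.
X̄ = 402570.00/9540.00 = 42.20 mm; Ȳ = 676800.00/9540.00 = 70.94 mm.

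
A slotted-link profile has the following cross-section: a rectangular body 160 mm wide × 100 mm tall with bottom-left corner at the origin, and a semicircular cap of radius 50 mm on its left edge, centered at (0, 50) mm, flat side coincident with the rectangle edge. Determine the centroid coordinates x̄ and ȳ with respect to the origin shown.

x̄ = 60.05 mm, ȳ = 50.00 mm

rectangular body: A = 160 × 100 = 16000.00, centroid at (80.00, 50.00).
semicircular end: A = ½π·50² = 3926.99, centroid at (-21.22, 50.00).
ΣA = 19926.99 mm², ΣAx̄ = 1196666.67 mm³, ΣAȳ = 996349.54 mm³.
x̄ = 1196666.67/19926.99 = 60.05 mm; ȳ = 996349.54/19926.99 = 50.00 mm.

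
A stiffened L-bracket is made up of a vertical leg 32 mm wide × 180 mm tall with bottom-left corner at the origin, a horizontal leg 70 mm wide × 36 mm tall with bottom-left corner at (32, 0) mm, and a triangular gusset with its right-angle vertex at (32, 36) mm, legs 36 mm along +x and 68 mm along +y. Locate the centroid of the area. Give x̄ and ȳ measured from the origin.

x̄ = 33.13 mm, ȳ = 66.87 mm

vertical leg: A = 32 × 180 = 5760.00, centroid at (16.00, 90.00).
horizontal leg: A = 70 × 36 = 2520.00, centroid at (67.00, 18.00).
gusset: A = ½·36·68 = 1224.00, centroid at (44.00, 58.67).
ΣA = 9504.00 mm², ΣAx̄ = 314856.00 mm³, ΣAȳ = 635568.00 mm³.
x̄ = 314856.00/9504.00 = 33.13 mm; ȳ = 635568.00/9504.00 = 66.87 mm.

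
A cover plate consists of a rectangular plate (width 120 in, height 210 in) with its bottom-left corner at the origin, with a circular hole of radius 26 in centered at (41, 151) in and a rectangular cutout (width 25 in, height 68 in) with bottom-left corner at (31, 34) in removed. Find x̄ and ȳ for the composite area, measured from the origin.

plate: A = 120 × 210 = 25200.00, centroid at (60.00, 105.00).
hole 1: A = −π·26² = -2123.72, centroid at (41.00, 151.00).
hole 2: A = −(25 × 68) = -1700.00, centroid at (43.50, 68.00).
ΣA = 21376.28 in²
ΣAx̄ = (25200.00)(60.00) + (-2123.72)(41.00) + (-1700.00)(43.50) = 1350977.62 in³
ΣAȳ = (25200.00)(105.00) + (-2123.72)(151.00) + (-1700.00)(68.00) = 2209718.79 in³
x̄ = 1350977.62 / 21376.28 = 63.20 in
ȳ = 2209718.79 / 21376.28 = 103.37 in

x̄ = 63.20 in, ȳ = 103.37 in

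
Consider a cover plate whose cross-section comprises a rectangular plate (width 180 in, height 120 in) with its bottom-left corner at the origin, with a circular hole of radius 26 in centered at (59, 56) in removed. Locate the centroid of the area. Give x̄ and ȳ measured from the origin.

plate: A = 180 × 120 = 21600.00, centroid at (90.00, 60.00).
hole: A = −π·26² = -2123.72, centroid at (59.00, 56.00).
ΣA = 19476.28 in²
ΣAx̄ = (21600.00)(90.00) + (-2123.72)(59.00) = 1818700.72 in³
ΣAȳ = (21600.00)(60.00) + (-2123.72)(56.00) = 1177071.87 in³
x̄ = 1818700.72 / 19476.28 = 93.38 in
ȳ = 1177071.87 / 19476.28 = 60.44 in

x̄ = 93.38 in, ȳ = 60.44 in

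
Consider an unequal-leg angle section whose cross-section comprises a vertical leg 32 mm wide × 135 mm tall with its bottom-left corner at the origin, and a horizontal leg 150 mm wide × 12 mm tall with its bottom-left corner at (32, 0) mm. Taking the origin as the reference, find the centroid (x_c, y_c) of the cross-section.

vertical leg: A = 32 × 135 = 4320.00, centroid at (16.00, 67.50).
horizontal leg: A = 150 × 12 = 1800.00, centroid at (107.00, 6.00).
ΣA = 6120.00 mm², ΣAx_c = 261720.00 mm³, ΣAy_c = 302400.00 mm³.
x_c = 261720.00/6120.00 = 42.76 mm; y_c = 302400.00/6120.00 = 49.41 mm.

x_c = 42.76 mm, y_c = 49.41 mm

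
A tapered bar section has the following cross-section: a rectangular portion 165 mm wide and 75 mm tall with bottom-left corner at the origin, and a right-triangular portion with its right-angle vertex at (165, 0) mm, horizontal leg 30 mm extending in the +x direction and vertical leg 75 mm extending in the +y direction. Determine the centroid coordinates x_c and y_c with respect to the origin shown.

Part | A | x̄ᵢ | ȳᵢ | A·x̄ᵢ | A·ȳᵢ
rectangular portion | 12375.00 | 82.50 | 37.50 | 1020937.50 | 464062.50
triangular portion | 1125.00 | 175.00 | 25.00 | 196875.00 | 28125.00
Σ | 13500.00 |  |  | 1217812.50 | 492187.50
x_c = 1217812.50 / 13500.00 = 90.21 mm
y_c = 492187.50 / 13500.00 = 36.46 mm

x_c = 90.21 mm, y_c = 36.46 mm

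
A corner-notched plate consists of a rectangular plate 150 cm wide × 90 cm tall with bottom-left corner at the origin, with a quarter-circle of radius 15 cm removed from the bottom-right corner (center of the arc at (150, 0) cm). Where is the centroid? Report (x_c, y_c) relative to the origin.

x_c = 74.09 cm, y_c = 45.51 cm

plate: A = 150 × 90 = 13500.00, centroid at (75.00, 45.00).
removed quarter-circle: A = −¼π·15² = -176.71, centroid at (143.63, 6.37).
ΣA = 13323.29 cm², ΣAx_c = 987117.81 cm³, ΣAy_c = 606375.00 cm³.
x_c = 987117.81/13323.29 = 74.09 cm; y_c = 606375.00/13323.29 = 45.51 cm.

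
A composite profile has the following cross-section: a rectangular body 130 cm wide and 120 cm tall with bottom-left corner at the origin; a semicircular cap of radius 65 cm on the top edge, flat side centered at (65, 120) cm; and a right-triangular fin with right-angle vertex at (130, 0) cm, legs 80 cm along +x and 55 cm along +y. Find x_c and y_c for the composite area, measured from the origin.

x_c = 73.25 cm, y_c = 80.04 cm

Part | A | x̄ᵢ | ȳᵢ | A·x̄ᵢ | A·ȳᵢ
rectangular body | 15600.00 | 65.00 | 60.00 | 1014000.00 | 936000.00
semicircular top | 6636.61 | 65.00 | 147.59 | 431379.94 | 979477.07
triangular fin | 2200.00 | 156.67 | 18.33 | 344666.67 | 40333.33
Σ | 24436.61 |  |  | 1790046.61 | 1955810.40
x_c = 1790046.61 / 24436.61 = 73.25 cm
y_c = 1955810.40 / 24436.61 = 80.04 cm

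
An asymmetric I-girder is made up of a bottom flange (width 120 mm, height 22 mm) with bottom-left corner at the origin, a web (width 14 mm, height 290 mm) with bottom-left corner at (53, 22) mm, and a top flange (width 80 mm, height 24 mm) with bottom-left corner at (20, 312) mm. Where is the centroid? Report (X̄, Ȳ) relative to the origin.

bottom flange: A = 120 × 22 = 2640.00, centroid at (60.00, 11.00).
web: A = 14 × 290 = 4060.00, centroid at (60.00, 167.00).
top flange: A = 80 × 24 = 1920.00, centroid at (60.00, 324.00).
ΣA = 8620.00 mm²
ΣAX̄ = (2640.00)(60.00) + (4060.00)(60.00) + (1920.00)(60.00) = 517200.00 mm³
ΣAȲ = (2640.00)(11.00) + (4060.00)(167.00) + (1920.00)(324.00) = 1329140.00 mm³
X̄ = 517200.00 / 8620.00 = 60.00 mm
Ȳ = 1329140.00 / 8620.00 = 154.19 mm

X̄ = 60.00 mm, Ȳ = 154.19 mm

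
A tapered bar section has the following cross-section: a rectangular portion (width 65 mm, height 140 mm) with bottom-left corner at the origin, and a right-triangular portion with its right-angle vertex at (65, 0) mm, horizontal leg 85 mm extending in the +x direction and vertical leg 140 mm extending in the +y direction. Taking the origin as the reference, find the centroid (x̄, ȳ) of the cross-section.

rectangular portion: A = 65 × 140 = 9100.00, centroid at (32.50, 70.00).
triangular portion: A = ½·85·140 = 5950.00, centroid at (93.33, 46.67).
ΣA = 15050.00 mm²
ΣAx̄ = (9100.00)(32.50) + (5950.00)(93.33) = 851083.33 mm³
ΣAȳ = (9100.00)(70.00) + (5950.00)(46.67) = 914666.67 mm³
x̄ = 851083.33 / 15050.00 = 56.55 mm
ȳ = 914666.67 / 15050.00 = 60.78 mm

x̄ = 56.55 mm, ȳ = 60.78 mm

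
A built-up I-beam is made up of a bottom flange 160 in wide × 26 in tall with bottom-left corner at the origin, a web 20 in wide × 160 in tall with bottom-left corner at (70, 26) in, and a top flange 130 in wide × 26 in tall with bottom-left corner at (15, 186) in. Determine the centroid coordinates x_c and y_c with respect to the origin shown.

x_c = 80.00 in, y_c = 99.25 in

bottom flange: A = 160 × 26 = 4160.00, centroid at (80.00, 13.00).
web: A = 20 × 160 = 3200.00, centroid at (80.00, 106.00).
top flange: A = 130 × 26 = 3380.00, centroid at (80.00, 199.00).
ΣA = 10740.00 in², ΣAx_c = 859200.00 in³, ΣAy_c = 1065900.00 in³.
x_c = 859200.00/10740.00 = 80.00 in; y_c = 1065900.00/10740.00 = 99.25 in.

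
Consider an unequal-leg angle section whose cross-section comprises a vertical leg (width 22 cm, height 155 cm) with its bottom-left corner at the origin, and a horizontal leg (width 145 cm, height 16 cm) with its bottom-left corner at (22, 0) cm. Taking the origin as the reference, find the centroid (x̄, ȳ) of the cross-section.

vertical leg: A = 22 × 155 = 3410.00, centroid at (11.00, 77.50).
horizontal leg: A = 145 × 16 = 2320.00, centroid at (94.50, 8.00).
ΣA = 5730.00 cm², ΣAx̄ = 256750.00 cm³, ΣAȳ = 282835.00 cm³.
x̄ = 256750.00/5730.00 = 44.81 cm; ȳ = 282835.00/5730.00 = 49.36 cm.

x̄ = 44.81 cm, ȳ = 49.36 cm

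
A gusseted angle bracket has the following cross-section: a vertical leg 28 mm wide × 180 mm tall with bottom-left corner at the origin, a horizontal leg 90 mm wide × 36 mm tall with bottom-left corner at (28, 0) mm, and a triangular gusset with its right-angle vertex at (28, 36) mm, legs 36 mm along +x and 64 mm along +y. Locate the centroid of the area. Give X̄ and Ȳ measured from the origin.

vertical leg: A = 28 × 180 = 5040.00, centroid at (14.00, 90.00).
horizontal leg: A = 90 × 36 = 3240.00, centroid at (73.00, 18.00).
gusset: A = ½·36·64 = 1152.00, centroid at (40.00, 57.33).
ΣA = 9432.00 mm², ΣAX̄ = 353160.00 mm³, ΣAȲ = 577968.00 mm³.
X̄ = 353160.00/9432.00 = 37.44 mm; Ȳ = 577968.00/9432.00 = 61.28 mm.

X̄ = 37.44 mm, Ȳ = 61.28 mm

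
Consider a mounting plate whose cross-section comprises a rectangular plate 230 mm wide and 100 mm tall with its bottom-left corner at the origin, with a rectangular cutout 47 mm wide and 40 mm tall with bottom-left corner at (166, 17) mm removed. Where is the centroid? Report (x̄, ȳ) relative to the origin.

plate: A = 230 × 100 = 23000.00, centroid at (115.00, 50.00).
hole: A = −(47 × 40) = -1880.00, centroid at (189.50, 37.00).
ΣA = 21120.00 mm²
ΣAx̄ = (23000.00)(115.00) + (-1880.00)(189.50) = 2288740.00 mm³
ΣAȳ = (23000.00)(50.00) + (-1880.00)(37.00) = 1080440.00 mm³
x̄ = 2288740.00 / 21120.00 = 108.37 mm
ȳ = 1080440.00 / 21120.00 = 51.16 mm

x̄ = 108.37 mm, ȳ = 51.16 mm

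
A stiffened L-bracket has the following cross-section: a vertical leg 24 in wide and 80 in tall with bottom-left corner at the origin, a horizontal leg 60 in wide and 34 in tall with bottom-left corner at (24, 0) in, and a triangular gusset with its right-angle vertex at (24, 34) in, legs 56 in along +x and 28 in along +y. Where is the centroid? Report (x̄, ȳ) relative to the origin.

vertical leg: A = 24 × 80 = 1920.00, centroid at (12.00, 40.00).
horizontal leg: A = 60 × 34 = 2040.00, centroid at (54.00, 17.00).
gusset: A = ½·56·28 = 784.00, centroid at (42.67, 43.33).
ΣA = 4744.00 in², ΣAx̄ = 166650.67 in³, ΣAȳ = 145453.33 in³.
x̄ = 166650.67/4744.00 = 35.13 in; ȳ = 145453.33/4744.00 = 30.66 in.

x̄ = 35.13 in, ȳ = 30.66 in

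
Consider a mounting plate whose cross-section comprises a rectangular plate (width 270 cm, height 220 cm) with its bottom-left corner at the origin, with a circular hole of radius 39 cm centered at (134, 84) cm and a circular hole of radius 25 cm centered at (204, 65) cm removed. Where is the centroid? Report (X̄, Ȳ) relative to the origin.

plate: A = 270 × 220 = 59400.00, centroid at (135.00, 110.00).
hole 1: A = −π·39² = -4778.36, centroid at (134.00, 84.00).
hole 2: A = −π·25² = -1963.50, centroid at (204.00, 65.00).
ΣA = 52658.14 cm²
ΣAX̄ = (59400.00)(135.00) + (-4778.36)(134.00) + (-1963.50)(204.00) = 6978146.37 cm³
ΣAȲ = (59400.00)(110.00) + (-4778.36)(84.00) + (-1963.50)(65.00) = 6004990.35 cm³
X̄ = 6978146.37 / 52658.14 = 132.52 cm
Ȳ = 6004990.35 / 52658.14 = 114.04 cm

X̄ = 132.52 cm, Ȳ = 114.04 cm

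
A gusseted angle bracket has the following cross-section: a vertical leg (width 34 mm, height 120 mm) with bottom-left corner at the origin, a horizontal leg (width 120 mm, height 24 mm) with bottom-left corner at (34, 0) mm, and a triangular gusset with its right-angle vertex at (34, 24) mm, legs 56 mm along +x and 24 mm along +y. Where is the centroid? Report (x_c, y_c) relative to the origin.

x_c = 49.20 mm, y_c = 39.42 mm

vertical leg: A = 34 × 120 = 4080.00, centroid at (17.00, 60.00).
horizontal leg: A = 120 × 24 = 2880.00, centroid at (94.00, 12.00).
gusset: A = ½·56·24 = 672.00, centroid at (52.67, 32.00).
ΣA = 7632.00 mm², ΣAx_c = 375472.00 mm³, ΣAy_c = 300864.00 mm³.
x_c = 375472.00/7632.00 = 49.20 mm; y_c = 300864.00/7632.00 = 39.42 mm.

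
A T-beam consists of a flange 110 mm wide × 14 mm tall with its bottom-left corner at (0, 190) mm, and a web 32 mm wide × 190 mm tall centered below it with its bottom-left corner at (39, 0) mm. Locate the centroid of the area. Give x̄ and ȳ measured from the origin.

x̄ = 55.00 mm, ȳ = 115.61 mm

web: A = 32 × 190 = 6080.00, centroid at (55.00, 95.00).
flange: A = 110 × 14 = 1540.00, centroid at (55.00, 197.00).
ΣA = 7620.00 mm²
ΣAx̄ = (6080.00)(55.00) + (1540.00)(55.00) = 419100.00 mm³
ΣAȳ = (6080.00)(95.00) + (1540.00)(197.00) = 880980.00 mm³
x̄ = 419100.00 / 7620.00 = 55.00 mm
ȳ = 880980.00 / 7620.00 = 115.61 mm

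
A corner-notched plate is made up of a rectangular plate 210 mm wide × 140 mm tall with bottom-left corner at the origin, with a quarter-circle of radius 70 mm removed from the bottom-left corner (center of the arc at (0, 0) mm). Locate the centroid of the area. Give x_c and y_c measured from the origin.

x_c = 116.34 mm, y_c = 76.07 mm

Part | A | x̄ᵢ | ȳᵢ | A·x̄ᵢ | A·ȳᵢ
plate | 29400.00 | 105.00 | 70.00 | 3087000.00 | 2058000.00
removed quarter-circle | -3848.45 | 29.71 | 29.71 | -114333.33 | -114333.33
Σ | 25551.55 |  |  | 2972666.67 | 1943666.67
x_c = 2972666.67 / 25551.55 = 116.34 mm
y_c = 1943666.67 / 25551.55 = 76.07 mm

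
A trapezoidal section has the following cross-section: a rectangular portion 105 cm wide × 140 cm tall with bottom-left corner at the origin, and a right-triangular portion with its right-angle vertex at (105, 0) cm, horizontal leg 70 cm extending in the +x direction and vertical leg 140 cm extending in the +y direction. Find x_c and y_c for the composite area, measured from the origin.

x_c = 71.46 cm, y_c = 64.17 cm

rectangular portion: A = 105 × 140 = 14700.00, centroid at (52.50, 70.00).
triangular portion: A = ½·70·140 = 4900.00, centroid at (128.33, 46.67).
ΣA = 19600.00 cm²
ΣAx_c = (14700.00)(52.50) + (4900.00)(128.33) = 1400583.33 cm³
ΣAy_c = (14700.00)(70.00) + (4900.00)(46.67) = 1257666.67 cm³
x_c = 1400583.33 / 19600.00 = 71.46 cm
y_c = 1257666.67 / 19600.00 = 64.17 cm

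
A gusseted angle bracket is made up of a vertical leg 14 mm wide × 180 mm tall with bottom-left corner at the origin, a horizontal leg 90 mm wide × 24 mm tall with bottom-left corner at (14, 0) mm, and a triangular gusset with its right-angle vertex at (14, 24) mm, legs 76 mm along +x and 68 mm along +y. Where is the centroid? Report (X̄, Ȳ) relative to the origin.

vertical leg: A = 14 × 180 = 2520.00, centroid at (7.00, 90.00).
horizontal leg: A = 90 × 24 = 2160.00, centroid at (59.00, 12.00).
gusset: A = ½·76·68 = 2584.00, centroid at (39.33, 46.67).
ΣA = 7264.00 mm²
ΣAX̄ = (2520.00)(7.00) + (2160.00)(59.00) + (2584.00)(39.33) = 246717.33 mm³
ΣAȲ = (2520.00)(90.00) + (2160.00)(12.00) + (2584.00)(46.67) = 373306.67 mm³
X̄ = 246717.33 / 7264.00 = 33.96 mm
Ȳ = 373306.67 / 7264.00 = 51.39 mm

X̄ = 33.96 mm, Ȳ = 51.39 mm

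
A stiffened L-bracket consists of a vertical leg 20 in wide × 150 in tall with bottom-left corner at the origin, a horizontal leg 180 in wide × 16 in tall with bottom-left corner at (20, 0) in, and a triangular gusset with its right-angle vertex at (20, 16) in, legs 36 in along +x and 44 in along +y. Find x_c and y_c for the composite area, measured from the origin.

vertical leg: A = 20 × 150 = 3000.00, centroid at (10.00, 75.00).
horizontal leg: A = 180 × 16 = 2880.00, centroid at (110.00, 8.00).
gusset: A = ½·36·44 = 792.00, centroid at (32.00, 30.67).
ΣA = 6672.00 in²
ΣAx_c = (3000.00)(10.00) + (2880.00)(110.00) + (792.00)(32.00) = 372144.00 in³
ΣAy_c = (3000.00)(75.00) + (2880.00)(8.00) + (792.00)(30.67) = 272328.00 in³
x_c = 372144.00 / 6672.00 = 55.78 in
y_c = 272328.00 / 6672.00 = 40.82 in

x_c = 55.78 in, y_c = 40.82 in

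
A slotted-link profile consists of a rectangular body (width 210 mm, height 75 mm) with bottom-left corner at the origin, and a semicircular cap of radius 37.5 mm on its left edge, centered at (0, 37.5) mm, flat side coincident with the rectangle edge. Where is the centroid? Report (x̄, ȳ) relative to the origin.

Part | A | x̄ᵢ | ȳᵢ | A·x̄ᵢ | A·ȳᵢ
rectangular body | 15750.00 | 105.00 | 37.50 | 1653750.00 | 590625.00
semicircular end | 2208.93 | -15.92 | 37.50 | -35156.25 | 82834.96
Σ | 17958.93 |  |  | 1618593.75 | 673459.96
x̄ = 1618593.75 / 17958.93 = 90.13 mm
ȳ = 673459.96 / 17958.93 = 37.50 mm

x̄ = 90.13 mm, ȳ = 37.50 mm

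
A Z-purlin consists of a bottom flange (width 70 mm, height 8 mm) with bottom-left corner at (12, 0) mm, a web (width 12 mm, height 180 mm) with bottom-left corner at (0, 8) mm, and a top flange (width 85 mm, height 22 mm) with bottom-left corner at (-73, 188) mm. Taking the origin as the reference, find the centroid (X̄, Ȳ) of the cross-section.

bottom flange: A = 70 × 8 = 560.00, centroid at (47.00, 4.00).
web: A = 12 × 180 = 2160.00, centroid at (6.00, 98.00).
top flange: A = 85 × 22 = 1870.00, centroid at (-30.50, 199.00).
ΣA = 4590.00 mm²
ΣAX̄ = (560.00)(47.00) + (2160.00)(6.00) + (1870.00)(-30.50) = -17755.00 mm³
ΣAȲ = (560.00)(4.00) + (2160.00)(98.00) + (1870.00)(199.00) = 586050.00 mm³
X̄ = -17755.00 / 4590.00 = -3.87 mm
Ȳ = 586050.00 / 4590.00 = 127.68 mm

X̄ = -3.87 mm, Ȳ = 127.68 mm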